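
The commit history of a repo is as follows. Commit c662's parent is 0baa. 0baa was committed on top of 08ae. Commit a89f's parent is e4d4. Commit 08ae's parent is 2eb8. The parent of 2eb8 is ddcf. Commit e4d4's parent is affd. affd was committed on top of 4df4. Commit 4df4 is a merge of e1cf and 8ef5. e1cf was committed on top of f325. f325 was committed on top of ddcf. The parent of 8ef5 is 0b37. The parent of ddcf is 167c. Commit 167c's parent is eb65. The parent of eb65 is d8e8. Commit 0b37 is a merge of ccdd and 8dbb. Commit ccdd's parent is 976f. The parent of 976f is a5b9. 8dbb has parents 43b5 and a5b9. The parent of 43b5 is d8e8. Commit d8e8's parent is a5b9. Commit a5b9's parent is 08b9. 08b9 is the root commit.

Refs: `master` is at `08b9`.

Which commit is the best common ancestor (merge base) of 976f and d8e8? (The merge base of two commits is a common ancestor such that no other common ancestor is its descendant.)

a5b9

Ancestors of 976f: {08b9, 976f, a5b9}.
Ancestors of d8e8: {08b9, a5b9, d8e8}.
Common ancestors: {08b9, a5b9}.
Among these, a5b9 is not an ancestor of any other common ancestor — it is the merge base.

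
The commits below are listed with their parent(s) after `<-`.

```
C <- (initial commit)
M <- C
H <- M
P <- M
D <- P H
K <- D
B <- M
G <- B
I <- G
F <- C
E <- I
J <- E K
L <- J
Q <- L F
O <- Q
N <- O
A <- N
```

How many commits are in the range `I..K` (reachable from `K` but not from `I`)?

Reachable from K: {C, D, H, K, M, P}.
Reachable from I: {B, C, G, I, M}.
In K's history but not I's: {D, H, K, P} — 4 commits.

4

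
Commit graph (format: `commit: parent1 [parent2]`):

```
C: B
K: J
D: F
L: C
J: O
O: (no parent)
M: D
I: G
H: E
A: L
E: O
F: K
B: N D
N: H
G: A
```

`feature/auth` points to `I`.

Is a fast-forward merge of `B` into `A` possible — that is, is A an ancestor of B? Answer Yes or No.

No

A fast-forward from A to B is possible iff A is an ancestor of B.
Ancestors of B: {B, D, E, F, H, J, K, N, O}.
A is not among them, so fast-forward is not possible.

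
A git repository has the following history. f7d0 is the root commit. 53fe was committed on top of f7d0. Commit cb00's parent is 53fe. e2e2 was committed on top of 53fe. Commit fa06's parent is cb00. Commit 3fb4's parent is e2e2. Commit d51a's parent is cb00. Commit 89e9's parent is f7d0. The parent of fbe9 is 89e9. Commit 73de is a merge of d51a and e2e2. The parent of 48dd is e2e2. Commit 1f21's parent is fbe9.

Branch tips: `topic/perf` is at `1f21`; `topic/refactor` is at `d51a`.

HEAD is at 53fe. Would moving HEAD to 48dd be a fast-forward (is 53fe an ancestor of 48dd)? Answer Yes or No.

A fast-forward from 53fe to 48dd is possible iff 53fe is an ancestor of 48dd.
Ancestors of 48dd: {48dd, 53fe, e2e2, f7d0}.
53fe is among them, so fast-forward is possible.

Yes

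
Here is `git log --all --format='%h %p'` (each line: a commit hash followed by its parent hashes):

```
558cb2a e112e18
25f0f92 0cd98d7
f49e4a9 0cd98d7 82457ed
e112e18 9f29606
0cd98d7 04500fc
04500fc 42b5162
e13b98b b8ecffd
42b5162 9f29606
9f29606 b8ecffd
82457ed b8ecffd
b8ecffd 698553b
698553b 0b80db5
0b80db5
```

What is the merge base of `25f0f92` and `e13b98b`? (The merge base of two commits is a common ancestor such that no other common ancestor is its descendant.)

Ancestors of 25f0f92: {04500fc, 0b80db5, 0cd98d7, 25f0f92, 42b5162, 698553b, 9f29606, b8ecffd}.
Ancestors of e13b98b: {0b80db5, 698553b, b8ecffd, e13b98b}.
Common ancestors: {0b80db5, 698553b, b8ecffd}.
Among these, b8ecffd is not an ancestor of any other common ancestor — it is the merge base.

b8ecffd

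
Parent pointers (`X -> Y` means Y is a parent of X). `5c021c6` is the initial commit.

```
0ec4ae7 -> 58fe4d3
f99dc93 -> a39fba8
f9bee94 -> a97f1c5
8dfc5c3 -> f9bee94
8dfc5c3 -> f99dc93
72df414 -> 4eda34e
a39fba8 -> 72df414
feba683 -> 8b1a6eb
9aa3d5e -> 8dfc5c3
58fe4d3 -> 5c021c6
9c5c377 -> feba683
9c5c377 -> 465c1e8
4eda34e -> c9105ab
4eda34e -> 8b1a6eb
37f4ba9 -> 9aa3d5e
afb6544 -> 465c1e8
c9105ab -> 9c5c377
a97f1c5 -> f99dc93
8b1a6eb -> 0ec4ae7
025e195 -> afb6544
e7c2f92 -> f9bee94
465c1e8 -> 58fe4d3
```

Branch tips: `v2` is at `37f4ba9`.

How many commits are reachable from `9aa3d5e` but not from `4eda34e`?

7

Reachable from 9aa3d5e: {0ec4ae7, 465c1e8, 4eda34e, 58fe4d3, 5c021c6, 72df414, 8b1a6eb, 8dfc5c3, 9aa3d5e, 9c5c377, a39fba8, a97f1c5, c9105ab, f99dc93, f9bee94, feba683}.
Reachable from 4eda34e: {0ec4ae7, 465c1e8, 4eda34e, 58fe4d3, 5c021c6, 8b1a6eb, 9c5c377, c9105ab, feba683}.
In 9aa3d5e's history but not 4eda34e's: {72df414, 8dfc5c3, 9aa3d5e, a39fba8, a97f1c5, f99dc93, f9bee94} — 7 commits.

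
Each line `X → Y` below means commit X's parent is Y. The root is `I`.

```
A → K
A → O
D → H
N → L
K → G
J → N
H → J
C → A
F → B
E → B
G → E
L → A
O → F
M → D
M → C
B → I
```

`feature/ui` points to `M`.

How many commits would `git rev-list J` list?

11

Walking parent pointers from J: reachable set = {A, B, E, F, G, I, J, K, L, N, O}.
That is 11 commits.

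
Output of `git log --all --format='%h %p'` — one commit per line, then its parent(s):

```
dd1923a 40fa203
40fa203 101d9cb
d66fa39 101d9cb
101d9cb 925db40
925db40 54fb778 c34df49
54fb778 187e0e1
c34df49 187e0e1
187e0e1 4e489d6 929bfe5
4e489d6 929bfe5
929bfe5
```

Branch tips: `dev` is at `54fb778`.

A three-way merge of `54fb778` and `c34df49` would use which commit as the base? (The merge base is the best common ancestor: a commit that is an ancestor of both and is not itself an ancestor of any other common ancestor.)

Ancestors of 54fb778: {187e0e1, 4e489d6, 54fb778, 929bfe5}.
Ancestors of c34df49: {187e0e1, 4e489d6, 929bfe5, c34df49}.
Common ancestors: {187e0e1, 4e489d6, 929bfe5}.
Among these, 187e0e1 is not an ancestor of any other common ancestor — it is the merge base.

187e0e1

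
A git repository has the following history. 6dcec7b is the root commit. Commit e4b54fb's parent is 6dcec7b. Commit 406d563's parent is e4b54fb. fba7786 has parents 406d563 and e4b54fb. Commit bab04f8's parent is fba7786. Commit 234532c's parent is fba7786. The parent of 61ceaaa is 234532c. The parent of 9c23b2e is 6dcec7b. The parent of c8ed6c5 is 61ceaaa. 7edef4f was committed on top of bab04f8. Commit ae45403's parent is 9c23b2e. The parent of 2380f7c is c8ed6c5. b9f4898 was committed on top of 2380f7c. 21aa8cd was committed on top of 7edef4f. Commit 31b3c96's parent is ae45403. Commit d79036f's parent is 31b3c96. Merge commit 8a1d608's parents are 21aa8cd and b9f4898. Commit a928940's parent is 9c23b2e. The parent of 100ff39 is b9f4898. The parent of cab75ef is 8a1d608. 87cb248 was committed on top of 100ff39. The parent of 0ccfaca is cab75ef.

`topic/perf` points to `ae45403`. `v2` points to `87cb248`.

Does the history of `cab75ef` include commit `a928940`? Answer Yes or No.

No

Ancestors of cab75ef: {21aa8cd, 234532c, 2380f7c, 406d563, 61ceaaa, 6dcec7b, 7edef4f, 8a1d608, b9f4898, bab04f8, c8ed6c5, cab75ef, e4b54fb, fba7786}.
a928940 is not in that set, so it is not an ancestor of cab75ef.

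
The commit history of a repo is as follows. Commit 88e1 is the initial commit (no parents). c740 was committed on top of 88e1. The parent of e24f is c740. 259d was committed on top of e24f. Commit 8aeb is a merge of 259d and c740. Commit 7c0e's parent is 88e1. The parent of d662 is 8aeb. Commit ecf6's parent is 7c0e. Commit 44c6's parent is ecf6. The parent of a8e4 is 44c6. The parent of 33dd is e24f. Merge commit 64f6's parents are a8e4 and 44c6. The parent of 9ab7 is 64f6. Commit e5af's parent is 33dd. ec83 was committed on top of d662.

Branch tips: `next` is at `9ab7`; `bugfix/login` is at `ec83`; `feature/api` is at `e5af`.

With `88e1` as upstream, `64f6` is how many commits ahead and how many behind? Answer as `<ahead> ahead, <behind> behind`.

5 ahead, 0 behind

Reachable from 64f6: {44c6, 64f6, 7c0e, 88e1, a8e4, ecf6}.
Reachable from 88e1: {88e1}.
Only in 64f6's history (ahead): {44c6, 64f6, 7c0e, a8e4, ecf6} — 5.
Only in 88e1's history (behind): {} — 0.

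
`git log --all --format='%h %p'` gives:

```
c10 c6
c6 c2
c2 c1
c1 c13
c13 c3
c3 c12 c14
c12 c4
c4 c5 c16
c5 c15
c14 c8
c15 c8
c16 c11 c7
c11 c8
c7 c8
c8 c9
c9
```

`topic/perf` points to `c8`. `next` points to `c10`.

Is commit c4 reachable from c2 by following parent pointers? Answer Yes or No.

Yes

Ancestors of c2 (commits reachable by following parents): {c1, c11, c12, c13, c14, c15, c16, c2, c3, c4, c5, c7, c8, c9}.
c4 is in that set, so it is an ancestor of c2.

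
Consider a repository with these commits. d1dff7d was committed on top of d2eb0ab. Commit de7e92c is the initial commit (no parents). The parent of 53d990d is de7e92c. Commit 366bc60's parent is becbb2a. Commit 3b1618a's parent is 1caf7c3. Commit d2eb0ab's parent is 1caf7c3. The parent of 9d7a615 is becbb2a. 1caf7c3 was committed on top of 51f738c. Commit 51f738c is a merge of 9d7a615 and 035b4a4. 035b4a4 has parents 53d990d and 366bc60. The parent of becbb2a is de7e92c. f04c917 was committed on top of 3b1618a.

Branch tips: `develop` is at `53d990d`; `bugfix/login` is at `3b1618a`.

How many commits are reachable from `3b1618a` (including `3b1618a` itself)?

9

Walking parent pointers from 3b1618a: reachable set = {035b4a4, 1caf7c3, 366bc60, 3b1618a, 51f738c, 53d990d, 9d7a615, becbb2a, de7e92c}.
That is 9 commits.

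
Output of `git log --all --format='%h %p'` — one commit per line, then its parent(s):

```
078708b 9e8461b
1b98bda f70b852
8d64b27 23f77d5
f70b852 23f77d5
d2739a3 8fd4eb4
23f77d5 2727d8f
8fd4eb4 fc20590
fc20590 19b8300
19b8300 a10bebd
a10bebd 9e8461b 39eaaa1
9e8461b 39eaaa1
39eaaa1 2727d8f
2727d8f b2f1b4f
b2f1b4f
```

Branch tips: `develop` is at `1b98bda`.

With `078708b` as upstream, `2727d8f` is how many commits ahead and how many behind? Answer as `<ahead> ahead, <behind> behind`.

Reachable from 2727d8f: {2727d8f, b2f1b4f}.
Reachable from 078708b: {078708b, 2727d8f, 39eaaa1, 9e8461b, b2f1b4f}.
Only in 2727d8f's history (ahead): {} — 0.
Only in 078708b's history (behind): {078708b, 39eaaa1, 9e8461b} — 3.

0 ahead, 3 behind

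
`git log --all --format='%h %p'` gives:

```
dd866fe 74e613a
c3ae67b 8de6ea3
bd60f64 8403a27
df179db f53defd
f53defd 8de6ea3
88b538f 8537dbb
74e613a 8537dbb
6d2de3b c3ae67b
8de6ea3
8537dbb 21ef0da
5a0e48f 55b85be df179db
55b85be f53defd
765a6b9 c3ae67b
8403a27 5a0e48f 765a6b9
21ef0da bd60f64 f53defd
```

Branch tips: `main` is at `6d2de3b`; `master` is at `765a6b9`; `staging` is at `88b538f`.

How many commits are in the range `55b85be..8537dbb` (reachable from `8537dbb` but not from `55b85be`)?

8

Reachable from 8537dbb: {21ef0da, 55b85be, 5a0e48f, 765a6b9, 8403a27, 8537dbb, 8de6ea3, bd60f64, c3ae67b, df179db, f53defd}.
Reachable from 55b85be: {55b85be, 8de6ea3, f53defd}.
In 8537dbb's history but not 55b85be's: {21ef0da, 5a0e48f, 765a6b9, 8403a27, 8537dbb, bd60f64, c3ae67b, df179db} — 8 commits.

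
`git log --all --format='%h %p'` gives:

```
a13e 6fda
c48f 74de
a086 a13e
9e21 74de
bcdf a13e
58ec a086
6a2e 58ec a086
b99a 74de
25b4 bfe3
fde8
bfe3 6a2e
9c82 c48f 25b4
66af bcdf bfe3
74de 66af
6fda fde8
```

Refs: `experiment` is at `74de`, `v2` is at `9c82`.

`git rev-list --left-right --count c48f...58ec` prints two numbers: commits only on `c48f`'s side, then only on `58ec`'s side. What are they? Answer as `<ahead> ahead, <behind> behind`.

6 ahead, 0 behind

Reachable from c48f: {58ec, 66af, 6a2e, 6fda, 74de, a086, a13e, bcdf, bfe3, c48f, fde8}.
Reachable from 58ec: {58ec, 6fda, a086, a13e, fde8}.
Only in c48f's history (ahead): {66af, 6a2e, 74de, bcdf, bfe3, c48f} — 6.
Only in 58ec's history (behind): {} — 0.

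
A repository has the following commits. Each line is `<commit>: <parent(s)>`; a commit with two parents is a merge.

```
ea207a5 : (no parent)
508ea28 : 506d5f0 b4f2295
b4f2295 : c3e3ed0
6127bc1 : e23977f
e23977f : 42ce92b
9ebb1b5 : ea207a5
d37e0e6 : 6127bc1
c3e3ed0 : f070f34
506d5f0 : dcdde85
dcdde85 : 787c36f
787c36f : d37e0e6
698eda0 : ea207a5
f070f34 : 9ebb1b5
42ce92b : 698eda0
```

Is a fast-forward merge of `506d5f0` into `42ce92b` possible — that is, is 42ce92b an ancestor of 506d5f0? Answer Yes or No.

A fast-forward from 42ce92b to 506d5f0 is possible iff 42ce92b is an ancestor of 506d5f0.
Ancestors of 506d5f0: {42ce92b, 506d5f0, 6127bc1, 698eda0, 787c36f, d37e0e6, dcdde85, e23977f, ea207a5}.
42ce92b is among them, so fast-forward is possible.

Yes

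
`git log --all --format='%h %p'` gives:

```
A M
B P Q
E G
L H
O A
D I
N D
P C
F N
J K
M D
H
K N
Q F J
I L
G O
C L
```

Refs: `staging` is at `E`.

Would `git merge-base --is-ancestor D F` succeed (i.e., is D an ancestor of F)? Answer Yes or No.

Ancestors of F (commits reachable by following parents): {D, F, H, I, L, N}.
D is in that set, so it is an ancestor of F.

Yes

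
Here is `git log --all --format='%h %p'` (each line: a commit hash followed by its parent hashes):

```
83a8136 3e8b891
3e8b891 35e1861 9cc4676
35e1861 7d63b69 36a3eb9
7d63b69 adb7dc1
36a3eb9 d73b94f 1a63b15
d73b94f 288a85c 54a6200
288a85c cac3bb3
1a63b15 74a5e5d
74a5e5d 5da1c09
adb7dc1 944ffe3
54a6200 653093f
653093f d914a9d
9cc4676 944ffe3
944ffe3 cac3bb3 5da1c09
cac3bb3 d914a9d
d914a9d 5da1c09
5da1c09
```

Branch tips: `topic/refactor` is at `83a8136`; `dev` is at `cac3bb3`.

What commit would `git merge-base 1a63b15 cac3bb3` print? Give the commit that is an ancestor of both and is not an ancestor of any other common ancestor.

5da1c09

Ancestors of 1a63b15: {1a63b15, 5da1c09, 74a5e5d}.
Ancestors of cac3bb3: {5da1c09, cac3bb3, d914a9d}.
Common ancestors: {5da1c09}.
The only common ancestor is 5da1c09, so it is the merge base.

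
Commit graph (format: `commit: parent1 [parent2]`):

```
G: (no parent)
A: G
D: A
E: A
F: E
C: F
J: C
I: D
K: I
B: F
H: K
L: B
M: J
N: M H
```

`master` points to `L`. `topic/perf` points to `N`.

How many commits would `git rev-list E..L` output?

Reachable from L: {A, B, E, F, G, L}.
Reachable from E: {A, E, G}.
In L's history but not E's: {B, F, L} — 3 commits.

3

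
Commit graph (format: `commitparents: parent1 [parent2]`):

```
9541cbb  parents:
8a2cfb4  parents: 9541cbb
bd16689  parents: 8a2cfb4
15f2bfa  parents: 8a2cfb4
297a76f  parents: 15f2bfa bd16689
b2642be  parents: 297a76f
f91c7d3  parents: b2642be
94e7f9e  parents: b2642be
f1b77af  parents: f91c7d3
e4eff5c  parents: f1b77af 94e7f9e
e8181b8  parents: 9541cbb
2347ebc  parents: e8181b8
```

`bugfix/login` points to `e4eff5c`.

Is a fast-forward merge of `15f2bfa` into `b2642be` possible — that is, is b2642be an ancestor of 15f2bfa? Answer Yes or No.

No

A fast-forward from b2642be to 15f2bfa is possible iff b2642be is an ancestor of 15f2bfa.
Ancestors of 15f2bfa: {15f2bfa, 8a2cfb4, 9541cbb}.
b2642be is not among them, so fast-forward is not possible.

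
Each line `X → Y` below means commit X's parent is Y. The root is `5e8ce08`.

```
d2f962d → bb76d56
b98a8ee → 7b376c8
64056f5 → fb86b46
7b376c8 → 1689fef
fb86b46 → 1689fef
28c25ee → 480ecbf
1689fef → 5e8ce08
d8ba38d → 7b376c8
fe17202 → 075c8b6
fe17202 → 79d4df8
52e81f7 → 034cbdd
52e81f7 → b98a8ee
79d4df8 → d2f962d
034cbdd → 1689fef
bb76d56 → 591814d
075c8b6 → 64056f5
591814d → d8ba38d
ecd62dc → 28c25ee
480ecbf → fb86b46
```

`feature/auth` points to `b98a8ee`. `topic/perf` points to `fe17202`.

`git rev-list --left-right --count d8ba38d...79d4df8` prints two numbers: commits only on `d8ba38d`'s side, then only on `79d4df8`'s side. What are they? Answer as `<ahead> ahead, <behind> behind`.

0 ahead, 4 behind

Reachable from d8ba38d: {1689fef, 5e8ce08, 7b376c8, d8ba38d}.
Reachable from 79d4df8: {1689fef, 591814d, 5e8ce08, 79d4df8, 7b376c8, bb76d56, d2f962d, d8ba38d}.
Only in d8ba38d's history (ahead): {} — 0.
Only in 79d4df8's history (behind): {591814d, 79d4df8, bb76d56, d2f962d} — 4.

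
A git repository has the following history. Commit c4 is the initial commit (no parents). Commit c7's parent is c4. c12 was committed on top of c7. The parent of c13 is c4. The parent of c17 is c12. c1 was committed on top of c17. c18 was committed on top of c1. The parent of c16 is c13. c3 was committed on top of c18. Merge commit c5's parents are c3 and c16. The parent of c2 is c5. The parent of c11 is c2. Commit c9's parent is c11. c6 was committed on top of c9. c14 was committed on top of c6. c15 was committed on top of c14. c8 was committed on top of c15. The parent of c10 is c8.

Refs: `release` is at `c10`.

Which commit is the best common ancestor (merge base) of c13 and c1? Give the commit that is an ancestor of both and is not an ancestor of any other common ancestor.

Ancestors of c13: {c13, c4}.
Ancestors of c1: {c1, c12, c17, c4, c7}.
Common ancestors: {c4}.
The only common ancestor is c4, so it is the merge base.

c4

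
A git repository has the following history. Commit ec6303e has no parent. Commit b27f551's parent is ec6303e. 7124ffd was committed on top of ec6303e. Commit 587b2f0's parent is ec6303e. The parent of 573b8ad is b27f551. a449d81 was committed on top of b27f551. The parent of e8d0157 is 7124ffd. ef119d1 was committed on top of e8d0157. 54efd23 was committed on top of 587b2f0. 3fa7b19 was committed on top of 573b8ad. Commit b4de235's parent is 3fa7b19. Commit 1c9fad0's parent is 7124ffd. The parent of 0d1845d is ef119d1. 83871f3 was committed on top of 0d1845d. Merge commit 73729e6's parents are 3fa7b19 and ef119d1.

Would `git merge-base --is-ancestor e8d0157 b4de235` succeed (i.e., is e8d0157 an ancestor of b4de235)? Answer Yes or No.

No

Ancestors of b4de235: {3fa7b19, 573b8ad, b27f551, b4de235, ec6303e}.
e8d0157 is not in that set, so it is not an ancestor of b4de235.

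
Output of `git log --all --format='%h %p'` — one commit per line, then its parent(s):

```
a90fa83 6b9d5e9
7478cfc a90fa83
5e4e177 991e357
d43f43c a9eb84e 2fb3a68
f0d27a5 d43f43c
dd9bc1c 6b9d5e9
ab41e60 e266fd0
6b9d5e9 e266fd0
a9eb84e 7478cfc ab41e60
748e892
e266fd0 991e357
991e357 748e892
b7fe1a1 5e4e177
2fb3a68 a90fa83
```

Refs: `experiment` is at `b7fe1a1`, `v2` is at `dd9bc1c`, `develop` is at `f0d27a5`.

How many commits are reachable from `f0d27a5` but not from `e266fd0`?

8

Reachable from f0d27a5: {2fb3a68, 6b9d5e9, 7478cfc, 748e892, 991e357, a90fa83, a9eb84e, ab41e60, d43f43c, e266fd0, f0d27a5}.
Reachable from e266fd0: {748e892, 991e357, e266fd0}.
In f0d27a5's history but not e266fd0's: {2fb3a68, 6b9d5e9, 7478cfc, a90fa83, a9eb84e, ab41e60, d43f43c, f0d27a5} — 8 commits.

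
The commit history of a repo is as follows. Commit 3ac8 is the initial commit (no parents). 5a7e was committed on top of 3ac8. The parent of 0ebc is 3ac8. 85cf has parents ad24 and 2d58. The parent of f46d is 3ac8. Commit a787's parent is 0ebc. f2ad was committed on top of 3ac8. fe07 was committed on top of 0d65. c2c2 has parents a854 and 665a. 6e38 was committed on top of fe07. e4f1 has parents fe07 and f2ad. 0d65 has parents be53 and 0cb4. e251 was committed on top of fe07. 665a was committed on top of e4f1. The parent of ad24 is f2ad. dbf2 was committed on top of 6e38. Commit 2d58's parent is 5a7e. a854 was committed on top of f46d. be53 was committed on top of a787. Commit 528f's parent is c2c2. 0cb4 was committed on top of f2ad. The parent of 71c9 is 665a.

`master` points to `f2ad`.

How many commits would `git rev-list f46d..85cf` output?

5

Reachable from 85cf: {2d58, 3ac8, 5a7e, 85cf, ad24, f2ad}.
Reachable from f46d: {3ac8, f46d}.
In 85cf's history but not f46d's: {2d58, 5a7e, 85cf, ad24, f2ad} — 5 commits.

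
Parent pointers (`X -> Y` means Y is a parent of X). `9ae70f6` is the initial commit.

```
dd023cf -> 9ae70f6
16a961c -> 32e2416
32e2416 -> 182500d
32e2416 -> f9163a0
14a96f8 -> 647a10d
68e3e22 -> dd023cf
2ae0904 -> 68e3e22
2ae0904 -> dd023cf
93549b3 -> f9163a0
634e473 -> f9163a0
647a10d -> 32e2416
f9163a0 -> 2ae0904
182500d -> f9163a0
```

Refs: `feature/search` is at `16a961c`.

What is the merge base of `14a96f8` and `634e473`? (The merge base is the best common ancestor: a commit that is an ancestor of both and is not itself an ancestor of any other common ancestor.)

Ancestors of 14a96f8: {14a96f8, 182500d, 2ae0904, 32e2416, 647a10d, 68e3e22, 9ae70f6, dd023cf, f9163a0}.
Ancestors of 634e473: {2ae0904, 634e473, 68e3e22, 9ae70f6, dd023cf, f9163a0}.
Common ancestors: {2ae0904, 68e3e22, 9ae70f6, dd023cf, f9163a0}.
Among these, f9163a0 is not an ancestor of any other common ancestor — it is the merge base.

f9163a0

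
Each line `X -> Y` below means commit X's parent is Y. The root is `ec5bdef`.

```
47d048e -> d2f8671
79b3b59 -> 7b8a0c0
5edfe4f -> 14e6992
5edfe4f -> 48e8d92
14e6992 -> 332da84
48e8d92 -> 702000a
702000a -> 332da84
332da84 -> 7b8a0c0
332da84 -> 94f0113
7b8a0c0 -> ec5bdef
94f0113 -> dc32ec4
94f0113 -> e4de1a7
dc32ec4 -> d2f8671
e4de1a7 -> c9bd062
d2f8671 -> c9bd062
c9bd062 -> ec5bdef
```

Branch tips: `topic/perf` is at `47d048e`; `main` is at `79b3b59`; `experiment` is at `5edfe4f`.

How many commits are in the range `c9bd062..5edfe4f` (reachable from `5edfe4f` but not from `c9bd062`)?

Reachable from 5edfe4f: {14e6992, 332da84, 48e8d92, 5edfe4f, 702000a, 7b8a0c0, 94f0113, c9bd062, d2f8671, dc32ec4, e4de1a7, ec5bdef}.
Reachable from c9bd062: {c9bd062, ec5bdef}.
In 5edfe4f's history but not c9bd062's: {14e6992, 332da84, 48e8d92, 5edfe4f, 702000a, 7b8a0c0, 94f0113, d2f8671, dc32ec4, e4de1a7} — 10 commits.

10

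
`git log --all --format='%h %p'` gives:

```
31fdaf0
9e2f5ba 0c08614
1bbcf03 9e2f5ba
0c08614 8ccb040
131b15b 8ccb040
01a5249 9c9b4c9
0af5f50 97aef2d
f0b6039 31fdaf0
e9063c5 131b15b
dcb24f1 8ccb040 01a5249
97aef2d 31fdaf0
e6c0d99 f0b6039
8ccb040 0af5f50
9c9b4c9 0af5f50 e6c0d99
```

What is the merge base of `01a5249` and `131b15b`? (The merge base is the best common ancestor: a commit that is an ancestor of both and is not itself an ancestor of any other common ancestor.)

Ancestors of 01a5249: {01a5249, 0af5f50, 31fdaf0, 97aef2d, 9c9b4c9, e6c0d99, f0b6039}.
Ancestors of 131b15b: {0af5f50, 131b15b, 31fdaf0, 8ccb040, 97aef2d}.
Common ancestors: {0af5f50, 31fdaf0, 97aef2d}.
Among these, 0af5f50 is not an ancestor of any other common ancestor — it is the merge base.

0af5f50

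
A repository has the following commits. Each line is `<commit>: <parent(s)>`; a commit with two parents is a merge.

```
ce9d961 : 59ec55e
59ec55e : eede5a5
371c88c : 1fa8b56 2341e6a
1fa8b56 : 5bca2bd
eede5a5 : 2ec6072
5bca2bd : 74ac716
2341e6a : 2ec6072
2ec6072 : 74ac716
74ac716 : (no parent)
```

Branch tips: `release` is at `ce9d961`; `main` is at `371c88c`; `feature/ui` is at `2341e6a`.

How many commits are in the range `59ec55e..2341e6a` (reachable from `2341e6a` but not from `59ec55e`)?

Reachable from 2341e6a: {2341e6a, 2ec6072, 74ac716}.
Reachable from 59ec55e: {2ec6072, 59ec55e, 74ac716, eede5a5}.
In 2341e6a's history but not 59ec55e's: {2341e6a} — 1 commit.

1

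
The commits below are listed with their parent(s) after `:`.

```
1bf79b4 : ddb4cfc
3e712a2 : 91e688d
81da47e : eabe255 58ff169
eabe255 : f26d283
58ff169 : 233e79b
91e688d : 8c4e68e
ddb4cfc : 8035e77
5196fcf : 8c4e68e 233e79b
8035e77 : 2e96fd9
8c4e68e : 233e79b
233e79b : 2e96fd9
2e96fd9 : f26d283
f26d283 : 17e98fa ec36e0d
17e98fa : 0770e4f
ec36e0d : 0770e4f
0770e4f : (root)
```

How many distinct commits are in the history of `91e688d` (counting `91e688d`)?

8

Walking parent pointers from 91e688d: reachable set = {0770e4f, 17e98fa, 233e79b, 2e96fd9, 8c4e68e, 91e688d, ec36e0d, f26d283}.
That is 8 commits.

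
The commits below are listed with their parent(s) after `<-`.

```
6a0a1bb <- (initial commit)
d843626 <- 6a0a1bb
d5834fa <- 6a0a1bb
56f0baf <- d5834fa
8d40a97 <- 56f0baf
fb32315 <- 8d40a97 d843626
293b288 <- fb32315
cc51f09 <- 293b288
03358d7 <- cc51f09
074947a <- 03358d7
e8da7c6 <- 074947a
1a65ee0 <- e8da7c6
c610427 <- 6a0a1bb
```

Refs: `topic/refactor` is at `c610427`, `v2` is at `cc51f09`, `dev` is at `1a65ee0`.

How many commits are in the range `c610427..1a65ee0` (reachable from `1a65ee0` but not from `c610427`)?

Reachable from 1a65ee0: {03358d7, 074947a, 1a65ee0, 293b288, 56f0baf, 6a0a1bb, 8d40a97, cc51f09, d5834fa, d843626, e8da7c6, fb32315}.
Reachable from c610427: {6a0a1bb, c610427}.
In 1a65ee0's history but not c610427's: {03358d7, 074947a, 1a65ee0, 293b288, 56f0baf, 8d40a97, cc51f09, d5834fa, d843626, e8da7c6, fb32315} — 11 commits.

11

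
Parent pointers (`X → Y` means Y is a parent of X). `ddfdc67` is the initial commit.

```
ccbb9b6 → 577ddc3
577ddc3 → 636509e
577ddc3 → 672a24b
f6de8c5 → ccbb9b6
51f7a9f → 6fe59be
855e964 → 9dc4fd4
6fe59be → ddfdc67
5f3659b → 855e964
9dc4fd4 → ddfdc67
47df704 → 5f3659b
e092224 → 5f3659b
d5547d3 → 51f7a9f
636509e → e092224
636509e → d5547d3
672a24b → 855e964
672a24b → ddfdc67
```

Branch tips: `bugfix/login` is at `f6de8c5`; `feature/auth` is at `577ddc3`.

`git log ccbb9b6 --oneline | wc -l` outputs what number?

12

Walking parent pointers from ccbb9b6: reachable set = {51f7a9f, 577ddc3, 5f3659b, 636509e, 672a24b, 6fe59be, 855e964, 9dc4fd4, ccbb9b6, d5547d3, ddfdc67, e092224}.
That is 12 commits.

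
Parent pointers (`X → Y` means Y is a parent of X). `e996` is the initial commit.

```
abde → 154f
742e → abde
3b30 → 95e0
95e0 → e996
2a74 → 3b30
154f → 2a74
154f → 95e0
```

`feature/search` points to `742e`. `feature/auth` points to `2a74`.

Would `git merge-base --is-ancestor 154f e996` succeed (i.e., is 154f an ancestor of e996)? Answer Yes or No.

Ancestors of e996: {e996}.
154f is not in that set, so it is not an ancestor of e996.

No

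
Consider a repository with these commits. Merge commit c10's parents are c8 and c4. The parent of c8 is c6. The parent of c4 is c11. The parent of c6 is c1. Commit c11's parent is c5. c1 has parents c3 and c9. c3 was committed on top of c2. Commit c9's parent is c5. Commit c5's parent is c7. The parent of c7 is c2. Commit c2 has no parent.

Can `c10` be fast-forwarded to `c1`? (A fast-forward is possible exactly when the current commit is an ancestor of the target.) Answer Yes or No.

A fast-forward from c10 to c1 is possible iff c10 is an ancestor of c1.
Ancestors of c1: {c1, c2, c3, c5, c7, c9}.
c10 is not among them, so fast-forward is not possible.

No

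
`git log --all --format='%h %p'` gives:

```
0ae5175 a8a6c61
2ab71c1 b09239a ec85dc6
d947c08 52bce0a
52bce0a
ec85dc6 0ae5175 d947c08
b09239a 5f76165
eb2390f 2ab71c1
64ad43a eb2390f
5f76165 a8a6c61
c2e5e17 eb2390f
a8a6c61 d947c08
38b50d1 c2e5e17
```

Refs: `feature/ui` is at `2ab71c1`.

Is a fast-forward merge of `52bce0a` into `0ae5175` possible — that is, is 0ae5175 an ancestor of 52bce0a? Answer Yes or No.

A fast-forward from 0ae5175 to 52bce0a is possible iff 0ae5175 is an ancestor of 52bce0a.
Ancestors of 52bce0a: {52bce0a}.
0ae5175 is not among them, so fast-forward is not possible.

No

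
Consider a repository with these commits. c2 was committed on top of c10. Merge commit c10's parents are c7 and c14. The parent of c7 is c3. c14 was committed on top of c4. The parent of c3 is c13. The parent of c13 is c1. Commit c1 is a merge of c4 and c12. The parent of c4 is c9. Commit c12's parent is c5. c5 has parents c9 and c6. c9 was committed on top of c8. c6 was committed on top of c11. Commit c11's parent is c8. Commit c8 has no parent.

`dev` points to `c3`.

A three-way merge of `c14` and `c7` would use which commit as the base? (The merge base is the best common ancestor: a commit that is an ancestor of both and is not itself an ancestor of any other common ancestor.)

Ancestors of c14: {c14, c4, c8, c9}.
Ancestors of c7: {c1, c11, c12, c13, c3, c4, c5, c6, c7, c8, c9}.
Common ancestors: {c4, c8, c9}.
Among these, c4 is not an ancestor of any other common ancestor — it is the merge base.

c4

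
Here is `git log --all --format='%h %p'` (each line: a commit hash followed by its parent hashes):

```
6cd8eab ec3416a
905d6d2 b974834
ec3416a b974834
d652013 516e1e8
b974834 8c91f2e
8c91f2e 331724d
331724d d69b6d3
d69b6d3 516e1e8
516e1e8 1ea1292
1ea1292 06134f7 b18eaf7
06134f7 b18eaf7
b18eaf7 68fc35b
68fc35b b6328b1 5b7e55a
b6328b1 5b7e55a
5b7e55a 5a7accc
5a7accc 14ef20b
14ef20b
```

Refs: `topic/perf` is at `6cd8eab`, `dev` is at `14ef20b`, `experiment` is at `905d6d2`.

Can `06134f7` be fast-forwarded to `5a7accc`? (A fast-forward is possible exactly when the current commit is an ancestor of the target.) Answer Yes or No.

A fast-forward from 06134f7 to 5a7accc is possible iff 06134f7 is an ancestor of 5a7accc.
Ancestors of 5a7accc: {14ef20b, 5a7accc}.
06134f7 is not among them, so fast-forward is not possible.

No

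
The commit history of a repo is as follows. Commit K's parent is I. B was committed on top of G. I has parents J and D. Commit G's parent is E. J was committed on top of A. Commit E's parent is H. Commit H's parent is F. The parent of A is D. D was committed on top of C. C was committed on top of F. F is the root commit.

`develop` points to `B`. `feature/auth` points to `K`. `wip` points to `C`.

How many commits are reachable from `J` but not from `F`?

Reachable from J: {A, C, D, F, J}.
Reachable from F: {F}.
In J's history but not F's: {A, C, D, J} — 4 commits.

4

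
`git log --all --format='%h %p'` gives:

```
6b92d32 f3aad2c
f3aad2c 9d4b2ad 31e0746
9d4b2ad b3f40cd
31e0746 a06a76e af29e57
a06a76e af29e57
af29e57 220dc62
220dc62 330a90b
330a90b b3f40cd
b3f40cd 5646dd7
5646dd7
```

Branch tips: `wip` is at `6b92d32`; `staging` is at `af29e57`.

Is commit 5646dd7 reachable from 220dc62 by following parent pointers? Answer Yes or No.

Yes

Ancestors of 220dc62 (commits reachable by following parents): {220dc62, 330a90b, 5646dd7, b3f40cd}.
5646dd7 is in that set, so it is an ancestor of 220dc62.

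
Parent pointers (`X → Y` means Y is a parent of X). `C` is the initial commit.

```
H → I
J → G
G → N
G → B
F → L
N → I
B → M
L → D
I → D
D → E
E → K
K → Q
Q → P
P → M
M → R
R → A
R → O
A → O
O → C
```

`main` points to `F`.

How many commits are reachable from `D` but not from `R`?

6

Reachable from D: {A, C, D, E, K, M, O, P, Q, R}.
Reachable from R: {A, C, O, R}.
In D's history but not R's: {D, E, K, M, P, Q} — 6 commits.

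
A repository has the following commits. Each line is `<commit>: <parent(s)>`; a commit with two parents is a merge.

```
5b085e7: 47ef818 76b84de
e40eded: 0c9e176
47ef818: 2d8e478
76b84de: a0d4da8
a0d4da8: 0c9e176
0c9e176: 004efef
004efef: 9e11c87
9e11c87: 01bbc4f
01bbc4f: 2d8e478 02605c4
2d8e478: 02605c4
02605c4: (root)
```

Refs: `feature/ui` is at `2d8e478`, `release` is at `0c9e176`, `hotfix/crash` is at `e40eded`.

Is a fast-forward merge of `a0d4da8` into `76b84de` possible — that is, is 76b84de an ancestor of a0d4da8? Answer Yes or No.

A fast-forward from 76b84de to a0d4da8 is possible iff 76b84de is an ancestor of a0d4da8.
Ancestors of a0d4da8: {004efef, 01bbc4f, 02605c4, 0c9e176, 2d8e478, 9e11c87, a0d4da8}.
76b84de is not among them, so fast-forward is not possible.

No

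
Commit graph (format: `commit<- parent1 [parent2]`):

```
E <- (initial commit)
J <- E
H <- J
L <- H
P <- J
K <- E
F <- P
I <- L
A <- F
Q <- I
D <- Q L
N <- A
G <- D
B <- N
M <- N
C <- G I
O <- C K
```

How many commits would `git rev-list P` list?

Walking parent pointers from P: reachable set = {E, J, P}.
That is 3 commits.

3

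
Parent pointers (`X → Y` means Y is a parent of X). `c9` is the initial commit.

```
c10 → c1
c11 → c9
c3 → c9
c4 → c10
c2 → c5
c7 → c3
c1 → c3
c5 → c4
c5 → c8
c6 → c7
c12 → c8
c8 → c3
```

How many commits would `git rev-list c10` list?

4

Walking parent pointers from c10: reachable set = {c1, c10, c3, c9}.
That is 4 commits.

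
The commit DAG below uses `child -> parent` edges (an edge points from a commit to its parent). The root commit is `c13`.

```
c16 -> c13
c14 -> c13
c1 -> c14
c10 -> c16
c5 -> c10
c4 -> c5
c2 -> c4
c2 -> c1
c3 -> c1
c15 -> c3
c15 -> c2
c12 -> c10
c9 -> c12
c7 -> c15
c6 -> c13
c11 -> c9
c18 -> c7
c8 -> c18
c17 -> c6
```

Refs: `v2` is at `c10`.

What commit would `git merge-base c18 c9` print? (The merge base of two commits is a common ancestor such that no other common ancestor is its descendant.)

Ancestors of c18: {c1, c10, c13, c14, c15, c16, c18, c2, c3, c4, c5, c7}.
Ancestors of c9: {c10, c12, c13, c16, c9}.
Common ancestors: {c10, c13, c16}.
Among these, c10 is not an ancestor of any other common ancestor — it is the merge base.

c10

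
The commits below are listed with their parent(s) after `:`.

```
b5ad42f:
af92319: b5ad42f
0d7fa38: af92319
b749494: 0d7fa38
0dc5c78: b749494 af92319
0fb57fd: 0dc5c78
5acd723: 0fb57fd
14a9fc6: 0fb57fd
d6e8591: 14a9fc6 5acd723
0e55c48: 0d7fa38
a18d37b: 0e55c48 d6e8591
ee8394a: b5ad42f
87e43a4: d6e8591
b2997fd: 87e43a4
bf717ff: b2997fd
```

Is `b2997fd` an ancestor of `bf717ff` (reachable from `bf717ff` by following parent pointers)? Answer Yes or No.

Yes

Ancestors of bf717ff (commits reachable by following parents): {0d7fa38, 0dc5c78, 0fb57fd, 14a9fc6, 5acd723, 87e43a4, af92319, b2997fd, b5ad42f, b749494, bf717ff, d6e8591}.
b2997fd is in that set, so it is an ancestor of bf717ff.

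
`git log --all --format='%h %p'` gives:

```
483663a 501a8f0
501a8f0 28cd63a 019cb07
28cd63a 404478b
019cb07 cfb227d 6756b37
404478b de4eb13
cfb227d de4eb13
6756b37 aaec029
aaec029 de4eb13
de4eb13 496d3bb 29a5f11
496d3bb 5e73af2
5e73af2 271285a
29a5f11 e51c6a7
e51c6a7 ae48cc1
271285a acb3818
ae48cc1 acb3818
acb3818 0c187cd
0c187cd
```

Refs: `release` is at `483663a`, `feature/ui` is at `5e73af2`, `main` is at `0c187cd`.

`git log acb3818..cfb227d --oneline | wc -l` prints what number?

8

Reachable from cfb227d: {0c187cd, 271285a, 29a5f11, 496d3bb, 5e73af2, acb3818, ae48cc1, cfb227d, de4eb13, e51c6a7}.
Reachable from acb3818: {0c187cd, acb3818}.
In cfb227d's history but not acb3818's: {271285a, 29a5f11, 496d3bb, 5e73af2, ae48cc1, cfb227d, de4eb13, e51c6a7} — 8 commits.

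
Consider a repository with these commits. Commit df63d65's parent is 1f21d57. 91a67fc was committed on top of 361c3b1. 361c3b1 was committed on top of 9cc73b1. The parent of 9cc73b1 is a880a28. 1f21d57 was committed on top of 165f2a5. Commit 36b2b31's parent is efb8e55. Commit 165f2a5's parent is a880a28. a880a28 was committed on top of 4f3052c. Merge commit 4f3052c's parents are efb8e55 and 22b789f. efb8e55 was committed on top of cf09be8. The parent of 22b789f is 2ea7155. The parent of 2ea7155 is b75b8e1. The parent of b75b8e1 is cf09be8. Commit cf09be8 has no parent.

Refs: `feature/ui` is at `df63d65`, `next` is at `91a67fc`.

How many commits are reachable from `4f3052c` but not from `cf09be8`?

5

Reachable from 4f3052c: {22b789f, 2ea7155, 4f3052c, b75b8e1, cf09be8, efb8e55}.
Reachable from cf09be8: {cf09be8}.
In 4f3052c's history but not cf09be8's: {22b789f, 2ea7155, 4f3052c, b75b8e1, efb8e55} — 5 commits.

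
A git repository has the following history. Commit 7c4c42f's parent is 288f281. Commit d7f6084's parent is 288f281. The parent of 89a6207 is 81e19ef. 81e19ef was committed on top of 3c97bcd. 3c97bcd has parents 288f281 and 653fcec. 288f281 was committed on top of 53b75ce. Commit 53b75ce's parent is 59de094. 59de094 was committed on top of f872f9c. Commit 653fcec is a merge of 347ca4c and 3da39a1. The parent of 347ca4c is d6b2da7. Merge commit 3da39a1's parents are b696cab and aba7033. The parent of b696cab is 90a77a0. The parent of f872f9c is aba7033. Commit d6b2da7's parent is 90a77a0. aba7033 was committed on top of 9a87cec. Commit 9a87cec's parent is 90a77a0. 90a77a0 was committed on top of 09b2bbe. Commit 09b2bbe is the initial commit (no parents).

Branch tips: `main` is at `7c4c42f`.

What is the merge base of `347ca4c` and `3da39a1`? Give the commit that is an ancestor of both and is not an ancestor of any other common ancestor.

Ancestors of 347ca4c: {09b2bbe, 347ca4c, 90a77a0, d6b2da7}.
Ancestors of 3da39a1: {09b2bbe, 3da39a1, 90a77a0, 9a87cec, aba7033, b696cab}.
Common ancestors: {09b2bbe, 90a77a0}.
Among these, 90a77a0 is not an ancestor of any other common ancestor — it is the merge base.

90a77a0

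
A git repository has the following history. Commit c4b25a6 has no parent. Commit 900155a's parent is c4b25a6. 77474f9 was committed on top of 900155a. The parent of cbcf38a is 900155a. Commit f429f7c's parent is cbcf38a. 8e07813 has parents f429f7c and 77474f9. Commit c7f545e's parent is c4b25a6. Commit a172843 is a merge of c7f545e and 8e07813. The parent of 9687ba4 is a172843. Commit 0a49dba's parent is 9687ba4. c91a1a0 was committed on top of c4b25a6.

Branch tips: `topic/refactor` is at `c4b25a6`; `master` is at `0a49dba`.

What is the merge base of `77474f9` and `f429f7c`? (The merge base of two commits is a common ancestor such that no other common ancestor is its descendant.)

900155a

Ancestors of 77474f9: {77474f9, 900155a, c4b25a6}.
Ancestors of f429f7c: {900155a, c4b25a6, cbcf38a, f429f7c}.
Common ancestors: {900155a, c4b25a6}.
Among these, 900155a is not an ancestor of any other common ancestor — it is the merge base.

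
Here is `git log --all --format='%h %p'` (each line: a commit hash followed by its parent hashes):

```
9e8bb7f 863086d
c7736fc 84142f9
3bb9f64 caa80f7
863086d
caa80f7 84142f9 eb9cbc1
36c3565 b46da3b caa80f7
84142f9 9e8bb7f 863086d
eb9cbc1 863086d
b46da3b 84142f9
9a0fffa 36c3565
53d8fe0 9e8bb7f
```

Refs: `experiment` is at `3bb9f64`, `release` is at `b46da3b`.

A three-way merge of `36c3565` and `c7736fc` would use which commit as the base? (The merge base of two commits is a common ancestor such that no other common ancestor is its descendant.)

Ancestors of 36c3565: {36c3565, 84142f9, 863086d, 9e8bb7f, b46da3b, caa80f7, eb9cbc1}.
Ancestors of c7736fc: {84142f9, 863086d, 9e8bb7f, c7736fc}.
Common ancestors: {84142f9, 863086d, 9e8bb7f}.
Among these, 84142f9 is not an ancestor of any other common ancestor — it is the merge base.

84142f9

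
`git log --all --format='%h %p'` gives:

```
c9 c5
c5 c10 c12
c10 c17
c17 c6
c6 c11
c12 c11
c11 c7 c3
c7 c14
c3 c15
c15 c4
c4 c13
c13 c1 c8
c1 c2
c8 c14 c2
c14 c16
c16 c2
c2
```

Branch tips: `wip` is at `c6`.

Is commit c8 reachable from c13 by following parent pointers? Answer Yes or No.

Ancestors of c13 (commits reachable by following parents): {c1, c13, c14, c16, c2, c8}.
c8 is in that set, so it is an ancestor of c13.

Yes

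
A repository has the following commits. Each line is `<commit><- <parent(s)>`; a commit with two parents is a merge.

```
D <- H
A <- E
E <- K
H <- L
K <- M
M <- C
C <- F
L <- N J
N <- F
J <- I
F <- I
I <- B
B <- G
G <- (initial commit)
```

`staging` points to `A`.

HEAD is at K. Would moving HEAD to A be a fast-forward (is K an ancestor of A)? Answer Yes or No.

Yes

A fast-forward from K to A is possible iff K is an ancestor of A.
Ancestors of A: {A, B, C, E, F, G, I, K, M}.
K is among them, so fast-forward is possible.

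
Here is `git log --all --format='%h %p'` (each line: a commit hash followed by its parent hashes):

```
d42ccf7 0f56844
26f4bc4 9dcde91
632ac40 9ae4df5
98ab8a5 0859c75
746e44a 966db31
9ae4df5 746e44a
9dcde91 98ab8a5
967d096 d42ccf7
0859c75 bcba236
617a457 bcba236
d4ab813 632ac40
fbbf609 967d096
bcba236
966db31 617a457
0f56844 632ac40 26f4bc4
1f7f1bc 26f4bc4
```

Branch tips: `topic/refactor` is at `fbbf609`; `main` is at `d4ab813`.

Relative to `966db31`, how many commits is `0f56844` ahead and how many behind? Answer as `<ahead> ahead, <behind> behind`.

Reachable from 0f56844: {0859c75, 0f56844, 26f4bc4, 617a457, 632ac40, 746e44a, 966db31, 98ab8a5, 9ae4df5, 9dcde91, bcba236}.
Reachable from 966db31: {617a457, 966db31, bcba236}.
Only in 0f56844's history (ahead): {0859c75, 0f56844, 26f4bc4, 632ac40, 746e44a, 98ab8a5, 9ae4df5, 9dcde91} — 8.
Only in 966db31's history (behind): {} — 0.

8 ahead, 0 behind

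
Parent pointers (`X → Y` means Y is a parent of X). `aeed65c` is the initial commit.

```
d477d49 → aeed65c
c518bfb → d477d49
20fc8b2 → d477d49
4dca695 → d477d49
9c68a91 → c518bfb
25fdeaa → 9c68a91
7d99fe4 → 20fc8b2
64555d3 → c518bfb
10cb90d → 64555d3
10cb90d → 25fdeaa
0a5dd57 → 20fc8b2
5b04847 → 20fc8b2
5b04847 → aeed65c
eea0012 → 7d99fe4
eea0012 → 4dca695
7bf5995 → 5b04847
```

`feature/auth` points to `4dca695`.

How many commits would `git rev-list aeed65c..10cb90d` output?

Reachable from 10cb90d: {10cb90d, 25fdeaa, 64555d3, 9c68a91, aeed65c, c518bfb, d477d49}.
Reachable from aeed65c: {aeed65c}.
In 10cb90d's history but not aeed65c's: {10cb90d, 25fdeaa, 64555d3, 9c68a91, c518bfb, d477d49} — 6 commits.

6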